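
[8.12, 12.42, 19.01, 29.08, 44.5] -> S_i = 8.12*1.53^i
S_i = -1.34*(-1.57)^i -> [-1.34, 2.1, -3.3, 5.19, -8.14]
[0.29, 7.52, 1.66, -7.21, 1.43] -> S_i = Random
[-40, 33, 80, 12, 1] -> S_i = Random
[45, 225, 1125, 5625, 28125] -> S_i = 45*5^i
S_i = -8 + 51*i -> [-8, 43, 94, 145, 196]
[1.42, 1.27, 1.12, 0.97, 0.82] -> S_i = 1.42 + -0.15*i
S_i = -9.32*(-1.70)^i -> [-9.32, 15.84, -26.93, 45.79, -77.84]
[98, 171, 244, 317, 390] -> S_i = 98 + 73*i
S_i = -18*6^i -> [-18, -108, -648, -3888, -23328]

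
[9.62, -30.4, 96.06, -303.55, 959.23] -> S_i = 9.62*(-3.16)^i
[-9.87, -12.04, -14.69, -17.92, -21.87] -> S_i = -9.87*1.22^i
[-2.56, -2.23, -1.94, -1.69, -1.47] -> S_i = -2.56*0.87^i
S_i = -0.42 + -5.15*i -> [-0.42, -5.57, -10.72, -15.87, -21.02]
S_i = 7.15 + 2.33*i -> [7.15, 9.48, 11.81, 14.14, 16.47]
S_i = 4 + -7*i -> [4, -3, -10, -17, -24]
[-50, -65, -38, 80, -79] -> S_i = Random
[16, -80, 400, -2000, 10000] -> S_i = 16*-5^i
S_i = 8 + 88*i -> [8, 96, 184, 272, 360]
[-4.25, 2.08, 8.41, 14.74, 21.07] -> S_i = -4.25 + 6.33*i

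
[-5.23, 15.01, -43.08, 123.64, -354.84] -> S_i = -5.23*(-2.87)^i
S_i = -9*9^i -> [-9, -81, -729, -6561, -59049]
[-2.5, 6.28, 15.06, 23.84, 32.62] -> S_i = -2.50 + 8.78*i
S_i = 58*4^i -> [58, 232, 928, 3712, 14848]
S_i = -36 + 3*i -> [-36, -33, -30, -27, -24]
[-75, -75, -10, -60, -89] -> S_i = Random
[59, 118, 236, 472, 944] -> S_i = 59*2^i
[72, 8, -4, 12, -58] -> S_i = Random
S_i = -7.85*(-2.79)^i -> [-7.85, 21.9, -61.11, 170.48, -475.65]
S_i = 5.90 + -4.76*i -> [5.9, 1.14, -3.62, -8.38, -13.14]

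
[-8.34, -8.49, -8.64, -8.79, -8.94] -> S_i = -8.34 + -0.15*i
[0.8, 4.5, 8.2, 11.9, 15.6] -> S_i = 0.80 + 3.70*i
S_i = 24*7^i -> [24, 168, 1176, 8232, 57624]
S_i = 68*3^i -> [68, 204, 612, 1836, 5508]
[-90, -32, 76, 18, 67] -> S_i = Random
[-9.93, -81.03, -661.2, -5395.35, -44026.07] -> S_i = -9.93*8.16^i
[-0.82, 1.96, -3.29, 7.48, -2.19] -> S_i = Random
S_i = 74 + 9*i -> [74, 83, 92, 101, 110]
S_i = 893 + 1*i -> [893, 894, 895, 896, 897]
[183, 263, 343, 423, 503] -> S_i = 183 + 80*i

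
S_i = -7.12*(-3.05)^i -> [-7.12, 21.72, -66.23, 202.01, -616.14]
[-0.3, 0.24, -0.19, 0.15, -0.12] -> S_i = -0.30*(-0.80)^i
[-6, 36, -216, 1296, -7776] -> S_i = -6*-6^i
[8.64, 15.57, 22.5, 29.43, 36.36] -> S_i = 8.64 + 6.93*i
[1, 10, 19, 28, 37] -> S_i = 1 + 9*i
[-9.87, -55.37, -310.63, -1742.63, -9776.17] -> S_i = -9.87*5.61^i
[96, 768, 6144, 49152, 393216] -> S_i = 96*8^i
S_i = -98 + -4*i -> [-98, -102, -106, -110, -114]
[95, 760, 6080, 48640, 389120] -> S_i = 95*8^i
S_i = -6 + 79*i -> [-6, 73, 152, 231, 310]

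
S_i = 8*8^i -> [8, 64, 512, 4096, 32768]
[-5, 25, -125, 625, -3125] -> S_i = -5*-5^i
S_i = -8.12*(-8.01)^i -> [-8.12, 65.04, -520.98, 4173.05, -33426.13]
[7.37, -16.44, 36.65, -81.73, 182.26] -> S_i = 7.37*(-2.23)^i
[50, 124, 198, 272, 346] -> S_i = 50 + 74*i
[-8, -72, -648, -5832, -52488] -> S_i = -8*9^i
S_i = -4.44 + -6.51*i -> [-4.44, -10.95, -17.46, -23.97, -30.48]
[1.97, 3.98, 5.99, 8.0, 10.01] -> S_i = 1.97 + 2.01*i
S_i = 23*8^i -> [23, 184, 1472, 11776, 94208]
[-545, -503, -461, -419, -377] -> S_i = -545 + 42*i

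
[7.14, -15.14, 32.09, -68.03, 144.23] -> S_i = 7.14*(-2.12)^i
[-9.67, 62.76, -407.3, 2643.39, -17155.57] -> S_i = -9.67*(-6.49)^i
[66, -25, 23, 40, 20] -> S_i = Random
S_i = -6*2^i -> [-6, -12, -24, -48, -96]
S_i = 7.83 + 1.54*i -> [7.83, 9.37, 10.91, 12.45, 13.99]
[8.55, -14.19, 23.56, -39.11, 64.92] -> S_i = 8.55*(-1.66)^i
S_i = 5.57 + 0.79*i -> [5.57, 6.36, 7.15, 7.94, 8.73]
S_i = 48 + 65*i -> [48, 113, 178, 243, 308]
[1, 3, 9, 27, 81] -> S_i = 1*3^i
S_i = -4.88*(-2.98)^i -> [-4.88, 14.54, -43.34, 129.14, -384.84]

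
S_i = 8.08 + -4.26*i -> [8.08, 3.82, -0.44, -4.7, -8.96]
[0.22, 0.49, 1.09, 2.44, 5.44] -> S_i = 0.22*2.23^i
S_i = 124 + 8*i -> [124, 132, 140, 148, 156]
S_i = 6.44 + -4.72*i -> [6.44, 1.72, -3.0, -7.72, -12.44]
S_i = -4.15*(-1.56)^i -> [-4.15, 6.47, -10.1, 15.76, -24.58]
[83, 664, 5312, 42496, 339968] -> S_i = 83*8^i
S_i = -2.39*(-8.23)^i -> [-2.39, 19.67, -161.88, 1332.29, -10964.71]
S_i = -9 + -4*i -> [-9, -13, -17, -21, -25]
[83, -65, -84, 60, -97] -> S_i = Random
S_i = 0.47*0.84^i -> [0.47, 0.39, 0.33, 0.28, 0.23]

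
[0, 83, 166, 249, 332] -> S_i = 0 + 83*i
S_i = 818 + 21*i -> [818, 839, 860, 881, 902]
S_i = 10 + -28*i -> [10, -18, -46, -74, -102]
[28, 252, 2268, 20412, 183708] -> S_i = 28*9^i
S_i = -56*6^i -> [-56, -336, -2016, -12096, -72576]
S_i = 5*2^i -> [5, 10, 20, 40, 80]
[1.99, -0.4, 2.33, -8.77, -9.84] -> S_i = Random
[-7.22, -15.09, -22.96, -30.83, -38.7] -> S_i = -7.22 + -7.87*i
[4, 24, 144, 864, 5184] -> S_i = 4*6^i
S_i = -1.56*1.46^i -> [-1.56, -2.28, -3.33, -4.85, -7.09]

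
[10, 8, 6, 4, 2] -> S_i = 10 + -2*i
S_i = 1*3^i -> [1, 3, 9, 27, 81]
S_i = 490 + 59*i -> [490, 549, 608, 667, 726]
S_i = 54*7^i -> [54, 378, 2646, 18522, 129654]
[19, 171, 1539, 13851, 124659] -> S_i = 19*9^i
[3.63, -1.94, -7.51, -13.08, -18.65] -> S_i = 3.63 + -5.57*i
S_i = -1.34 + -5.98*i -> [-1.34, -7.32, -13.3, -19.28, -25.26]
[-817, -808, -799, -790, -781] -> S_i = -817 + 9*i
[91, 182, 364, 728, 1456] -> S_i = 91*2^i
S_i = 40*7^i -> [40, 280, 1960, 13720, 96040]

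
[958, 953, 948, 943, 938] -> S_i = 958 + -5*i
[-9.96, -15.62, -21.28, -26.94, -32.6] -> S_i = -9.96 + -5.66*i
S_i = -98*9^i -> [-98, -882, -7938, -71442, -642978]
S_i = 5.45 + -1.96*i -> [5.45, 3.49, 1.53, -0.43, -2.39]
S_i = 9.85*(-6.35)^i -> [9.85, -62.55, 397.18, -2522.07, 16015.15]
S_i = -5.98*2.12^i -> [-5.98, -12.68, -26.88, -56.98, -120.79]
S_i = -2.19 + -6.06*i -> [-2.19, -8.25, -14.31, -20.37, -26.43]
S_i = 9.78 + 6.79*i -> [9.78, 16.57, 23.36, 30.15, 36.94]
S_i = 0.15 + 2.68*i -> [0.15, 2.83, 5.51, 8.19, 10.87]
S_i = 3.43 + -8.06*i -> [3.43, -4.63, -12.69, -20.75, -28.81]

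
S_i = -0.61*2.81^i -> [-0.61, -1.71, -4.82, -13.53, -38.03]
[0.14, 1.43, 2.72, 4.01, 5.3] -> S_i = 0.14 + 1.29*i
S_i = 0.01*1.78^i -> [0.01, 0.02, 0.03, 0.06, 0.1]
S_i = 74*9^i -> [74, 666, 5994, 53946, 485514]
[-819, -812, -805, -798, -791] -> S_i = -819 + 7*i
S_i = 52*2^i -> [52, 104, 208, 416, 832]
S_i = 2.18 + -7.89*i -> [2.18, -5.71, -13.6, -21.49, -29.38]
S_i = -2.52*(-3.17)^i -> [-2.52, 7.99, -25.32, 80.27, -254.47]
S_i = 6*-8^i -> [6, -48, 384, -3072, 24576]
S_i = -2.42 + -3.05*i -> [-2.42, -5.47, -8.52, -11.57, -14.62]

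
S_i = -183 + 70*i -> [-183, -113, -43, 27, 97]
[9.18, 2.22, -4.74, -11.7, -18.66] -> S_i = 9.18 + -6.96*i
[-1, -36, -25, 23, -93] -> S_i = Random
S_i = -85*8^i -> [-85, -680, -5440, -43520, -348160]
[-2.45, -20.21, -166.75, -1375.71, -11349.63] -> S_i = -2.45*8.25^i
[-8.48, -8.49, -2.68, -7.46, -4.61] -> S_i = Random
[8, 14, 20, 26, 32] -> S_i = 8 + 6*i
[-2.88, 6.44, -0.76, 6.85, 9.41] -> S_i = Random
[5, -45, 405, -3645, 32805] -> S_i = 5*-9^i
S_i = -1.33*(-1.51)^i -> [-1.33, 2.01, -3.03, 4.58, -6.91]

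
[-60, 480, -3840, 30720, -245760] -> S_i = -60*-8^i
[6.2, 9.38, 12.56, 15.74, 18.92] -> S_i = 6.20 + 3.18*i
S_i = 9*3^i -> [9, 27, 81, 243, 729]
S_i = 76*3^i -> [76, 228, 684, 2052, 6156]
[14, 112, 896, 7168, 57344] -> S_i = 14*8^i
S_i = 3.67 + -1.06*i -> [3.67, 2.61, 1.55, 0.49, -0.57]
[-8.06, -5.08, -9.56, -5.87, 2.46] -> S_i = Random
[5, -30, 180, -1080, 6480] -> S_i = 5*-6^i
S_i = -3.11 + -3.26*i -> [-3.11, -6.37, -9.63, -12.89, -16.15]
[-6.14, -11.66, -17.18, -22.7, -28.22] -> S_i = -6.14 + -5.52*i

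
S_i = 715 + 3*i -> [715, 718, 721, 724, 727]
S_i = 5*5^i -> [5, 25, 125, 625, 3125]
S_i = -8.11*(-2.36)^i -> [-8.11, 19.14, -45.17, 106.6, -251.58]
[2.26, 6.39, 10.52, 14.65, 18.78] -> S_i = 2.26 + 4.13*i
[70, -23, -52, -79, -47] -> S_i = Random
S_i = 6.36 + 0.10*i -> [6.36, 6.46, 6.56, 6.66, 6.76]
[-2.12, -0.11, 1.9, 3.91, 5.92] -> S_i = -2.12 + 2.01*i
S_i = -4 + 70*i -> [-4, 66, 136, 206, 276]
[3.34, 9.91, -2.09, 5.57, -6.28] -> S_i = Random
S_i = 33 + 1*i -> [33, 34, 35, 36, 37]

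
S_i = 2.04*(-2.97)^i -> [2.04, -6.06, 17.99, -53.44, 158.73]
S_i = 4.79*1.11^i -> [4.79, 5.32, 5.9, 6.55, 7.27]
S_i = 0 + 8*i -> [0, 8, 16, 24, 32]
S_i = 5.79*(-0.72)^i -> [5.79, -4.17, 3.0, -2.16, 1.56]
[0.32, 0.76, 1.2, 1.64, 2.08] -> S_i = 0.32 + 0.44*i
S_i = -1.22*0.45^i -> [-1.22, -0.55, -0.25, -0.11, -0.05]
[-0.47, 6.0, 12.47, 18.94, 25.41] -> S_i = -0.47 + 6.47*i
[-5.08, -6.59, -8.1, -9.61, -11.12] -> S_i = -5.08 + -1.51*i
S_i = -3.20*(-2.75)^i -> [-3.2, 8.8, -24.2, 66.55, -183.01]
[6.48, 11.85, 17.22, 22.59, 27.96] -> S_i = 6.48 + 5.37*i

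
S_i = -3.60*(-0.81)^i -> [-3.6, 2.92, -2.36, 1.91, -1.55]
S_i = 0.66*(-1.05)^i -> [0.66, -0.69, 0.73, -0.76, 0.8]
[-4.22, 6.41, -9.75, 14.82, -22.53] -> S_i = -4.22*(-1.52)^i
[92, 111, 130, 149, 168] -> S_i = 92 + 19*i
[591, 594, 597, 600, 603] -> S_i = 591 + 3*i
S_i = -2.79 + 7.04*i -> [-2.79, 4.25, 11.29, 18.33, 25.37]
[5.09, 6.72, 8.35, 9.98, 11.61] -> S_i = 5.09 + 1.63*i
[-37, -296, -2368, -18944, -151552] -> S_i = -37*8^i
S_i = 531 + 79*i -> [531, 610, 689, 768, 847]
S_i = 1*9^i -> [1, 9, 81, 729, 6561]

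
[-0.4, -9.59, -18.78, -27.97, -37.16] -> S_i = -0.40 + -9.19*i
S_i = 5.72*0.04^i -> [5.72, 0.23, 0.01, 0.0, 0.0]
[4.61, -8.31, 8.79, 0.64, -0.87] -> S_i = Random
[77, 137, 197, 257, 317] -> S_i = 77 + 60*i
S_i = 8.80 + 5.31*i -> [8.8, 14.11, 19.42, 24.73, 30.04]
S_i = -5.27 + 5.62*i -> [-5.27, 0.35, 5.97, 11.59, 17.21]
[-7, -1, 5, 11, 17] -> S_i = -7 + 6*i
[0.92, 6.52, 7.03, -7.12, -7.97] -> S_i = Random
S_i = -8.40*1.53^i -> [-8.4, -12.85, -19.66, -30.09, -46.03]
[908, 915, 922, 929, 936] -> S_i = 908 + 7*i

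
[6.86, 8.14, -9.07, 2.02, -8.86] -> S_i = Random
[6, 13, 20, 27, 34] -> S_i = 6 + 7*i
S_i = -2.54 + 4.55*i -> [-2.54, 2.01, 6.56, 11.11, 15.66]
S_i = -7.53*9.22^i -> [-7.53, -69.43, -640.11, -5901.84, -54415.0]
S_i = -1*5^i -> [-1, -5, -25, -125, -625]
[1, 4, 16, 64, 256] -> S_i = 1*4^i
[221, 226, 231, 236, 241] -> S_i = 221 + 5*i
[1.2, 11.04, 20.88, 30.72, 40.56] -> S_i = 1.20 + 9.84*i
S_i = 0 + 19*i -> [0, 19, 38, 57, 76]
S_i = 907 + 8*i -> [907, 915, 923, 931, 939]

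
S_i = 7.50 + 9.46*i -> [7.5, 16.96, 26.42, 35.88, 45.34]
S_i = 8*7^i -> [8, 56, 392, 2744, 19208]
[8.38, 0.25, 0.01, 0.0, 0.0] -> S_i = 8.38*0.03^i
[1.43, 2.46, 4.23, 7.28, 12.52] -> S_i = 1.43*1.72^i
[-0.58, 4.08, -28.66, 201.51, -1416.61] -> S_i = -0.58*(-7.03)^i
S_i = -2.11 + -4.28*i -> [-2.11, -6.39, -10.67, -14.95, -19.23]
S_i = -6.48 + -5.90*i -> [-6.48, -12.38, -18.28, -24.18, -30.08]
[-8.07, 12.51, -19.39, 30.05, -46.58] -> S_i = -8.07*(-1.55)^i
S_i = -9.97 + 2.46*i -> [-9.97, -7.51, -5.05, -2.59, -0.13]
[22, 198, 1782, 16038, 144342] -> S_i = 22*9^i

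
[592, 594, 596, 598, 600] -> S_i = 592 + 2*i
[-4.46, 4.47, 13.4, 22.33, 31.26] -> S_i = -4.46 + 8.93*i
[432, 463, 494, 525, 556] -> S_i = 432 + 31*i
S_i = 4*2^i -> [4, 8, 16, 32, 64]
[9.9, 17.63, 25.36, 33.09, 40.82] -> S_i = 9.90 + 7.73*i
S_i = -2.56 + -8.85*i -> [-2.56, -11.41, -20.26, -29.11, -37.96]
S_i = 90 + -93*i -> [90, -3, -96, -189, -282]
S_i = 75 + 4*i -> [75, 79, 83, 87, 91]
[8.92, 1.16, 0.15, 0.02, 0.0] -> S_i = 8.92*0.13^i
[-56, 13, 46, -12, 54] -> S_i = Random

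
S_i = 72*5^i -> [72, 360, 1800, 9000, 45000]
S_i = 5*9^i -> [5, 45, 405, 3645, 32805]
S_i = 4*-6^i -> [4, -24, 144, -864, 5184]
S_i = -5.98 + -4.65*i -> [-5.98, -10.63, -15.28, -19.93, -24.58]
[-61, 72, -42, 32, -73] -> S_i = Random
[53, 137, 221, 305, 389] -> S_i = 53 + 84*i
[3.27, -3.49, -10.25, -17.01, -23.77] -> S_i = 3.27 + -6.76*i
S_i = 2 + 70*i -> [2, 72, 142, 212, 282]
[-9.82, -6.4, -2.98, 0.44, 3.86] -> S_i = -9.82 + 3.42*i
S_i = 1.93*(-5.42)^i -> [1.93, -10.46, 56.7, -307.29, 1665.54]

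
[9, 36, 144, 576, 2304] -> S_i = 9*4^i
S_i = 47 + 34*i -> [47, 81, 115, 149, 183]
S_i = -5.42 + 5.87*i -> [-5.42, 0.45, 6.32, 12.19, 18.06]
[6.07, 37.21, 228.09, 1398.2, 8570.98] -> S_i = 6.07*6.13^i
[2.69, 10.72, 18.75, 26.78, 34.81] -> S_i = 2.69 + 8.03*i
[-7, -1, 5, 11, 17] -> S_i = -7 + 6*i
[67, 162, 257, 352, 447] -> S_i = 67 + 95*i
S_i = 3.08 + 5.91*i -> [3.08, 8.99, 14.9, 20.81, 26.72]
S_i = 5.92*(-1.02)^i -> [5.92, -6.04, 6.16, -6.28, 6.41]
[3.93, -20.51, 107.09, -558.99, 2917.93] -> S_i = 3.93*(-5.22)^i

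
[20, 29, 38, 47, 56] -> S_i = 20 + 9*i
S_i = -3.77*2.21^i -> [-3.77, -8.33, -18.41, -40.69, -89.93]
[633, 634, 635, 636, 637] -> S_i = 633 + 1*i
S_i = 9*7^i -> [9, 63, 441, 3087, 21609]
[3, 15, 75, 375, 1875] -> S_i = 3*5^i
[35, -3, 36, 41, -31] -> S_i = Random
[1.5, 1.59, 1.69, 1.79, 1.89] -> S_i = 1.50*1.06^i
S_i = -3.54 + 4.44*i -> [-3.54, 0.9, 5.34, 9.78, 14.22]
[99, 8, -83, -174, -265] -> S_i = 99 + -91*i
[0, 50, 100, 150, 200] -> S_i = 0 + 50*i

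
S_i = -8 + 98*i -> [-8, 90, 188, 286, 384]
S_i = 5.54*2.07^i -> [5.54, 11.47, 23.74, 49.14, 101.72]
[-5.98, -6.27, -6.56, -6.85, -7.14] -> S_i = -5.98 + -0.29*i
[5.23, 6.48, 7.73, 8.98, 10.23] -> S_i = 5.23 + 1.25*i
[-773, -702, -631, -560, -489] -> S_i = -773 + 71*i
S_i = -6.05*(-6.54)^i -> [-6.05, 39.57, -258.77, 1692.34, -11067.93]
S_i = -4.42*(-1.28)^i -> [-4.42, 5.66, -7.24, 9.27, -11.86]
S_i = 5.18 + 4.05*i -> [5.18, 9.23, 13.28, 17.33, 21.38]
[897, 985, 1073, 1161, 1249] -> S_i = 897 + 88*i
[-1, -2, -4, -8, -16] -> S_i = -1*2^i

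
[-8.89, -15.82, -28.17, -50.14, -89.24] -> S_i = -8.89*1.78^i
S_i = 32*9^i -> [32, 288, 2592, 23328, 209952]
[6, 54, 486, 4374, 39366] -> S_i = 6*9^i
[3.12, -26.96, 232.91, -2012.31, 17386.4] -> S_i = 3.12*(-8.64)^i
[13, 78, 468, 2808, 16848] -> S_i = 13*6^i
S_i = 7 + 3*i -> [7, 10, 13, 16, 19]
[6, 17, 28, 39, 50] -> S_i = 6 + 11*i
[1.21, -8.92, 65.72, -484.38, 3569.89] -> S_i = 1.21*(-7.37)^i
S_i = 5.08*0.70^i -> [5.08, 3.56, 2.49, 1.74, 1.22]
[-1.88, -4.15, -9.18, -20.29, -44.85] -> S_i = -1.88*2.21^i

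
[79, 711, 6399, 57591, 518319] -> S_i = 79*9^i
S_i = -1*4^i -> [-1, -4, -16, -64, -256]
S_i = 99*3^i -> [99, 297, 891, 2673, 8019]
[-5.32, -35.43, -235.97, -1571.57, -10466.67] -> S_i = -5.32*6.66^i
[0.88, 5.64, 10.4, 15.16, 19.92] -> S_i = 0.88 + 4.76*i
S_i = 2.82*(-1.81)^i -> [2.82, -5.1, 9.24, -16.72, 30.27]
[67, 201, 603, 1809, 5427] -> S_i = 67*3^i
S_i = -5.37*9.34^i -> [-5.37, -50.16, -468.46, -4375.37, -40865.97]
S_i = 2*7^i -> [2, 14, 98, 686, 4802]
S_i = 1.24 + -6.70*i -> [1.24, -5.46, -12.16, -18.86, -25.56]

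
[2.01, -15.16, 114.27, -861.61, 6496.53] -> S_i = 2.01*(-7.54)^i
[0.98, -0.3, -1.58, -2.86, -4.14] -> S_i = 0.98 + -1.28*i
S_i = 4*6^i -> [4, 24, 144, 864, 5184]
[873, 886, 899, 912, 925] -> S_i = 873 + 13*i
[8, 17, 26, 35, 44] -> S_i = 8 + 9*i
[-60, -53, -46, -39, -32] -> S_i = -60 + 7*i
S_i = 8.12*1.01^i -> [8.12, 8.2, 8.28, 8.37, 8.45]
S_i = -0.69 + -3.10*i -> [-0.69, -3.79, -6.89, -9.99, -13.09]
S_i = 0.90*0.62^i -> [0.9, 0.56, 0.35, 0.21, 0.13]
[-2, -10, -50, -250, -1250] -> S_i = -2*5^i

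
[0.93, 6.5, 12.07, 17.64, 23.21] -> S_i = 0.93 + 5.57*i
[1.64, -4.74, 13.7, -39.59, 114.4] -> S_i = 1.64*(-2.89)^i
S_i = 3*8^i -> [3, 24, 192, 1536, 12288]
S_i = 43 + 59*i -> [43, 102, 161, 220, 279]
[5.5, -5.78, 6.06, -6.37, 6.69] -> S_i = 5.50*(-1.05)^i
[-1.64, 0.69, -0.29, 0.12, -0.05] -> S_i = -1.64*(-0.42)^i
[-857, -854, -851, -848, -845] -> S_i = -857 + 3*i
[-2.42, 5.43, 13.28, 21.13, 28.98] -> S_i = -2.42 + 7.85*i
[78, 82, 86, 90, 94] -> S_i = 78 + 4*i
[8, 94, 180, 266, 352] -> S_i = 8 + 86*i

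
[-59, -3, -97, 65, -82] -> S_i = Random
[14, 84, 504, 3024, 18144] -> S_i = 14*6^i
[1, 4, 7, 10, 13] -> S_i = 1 + 3*i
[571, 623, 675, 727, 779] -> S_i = 571 + 52*i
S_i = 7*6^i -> [7, 42, 252, 1512, 9072]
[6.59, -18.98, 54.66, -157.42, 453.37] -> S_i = 6.59*(-2.88)^i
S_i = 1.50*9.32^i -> [1.5, 13.98, 130.29, 1214.34, 11317.61]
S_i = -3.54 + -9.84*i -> [-3.54, -13.38, -23.22, -33.06, -42.9]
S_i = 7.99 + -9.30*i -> [7.99, -1.31, -10.61, -19.91, -29.21]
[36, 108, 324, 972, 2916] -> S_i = 36*3^i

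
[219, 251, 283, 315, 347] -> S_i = 219 + 32*i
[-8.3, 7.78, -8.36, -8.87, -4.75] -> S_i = Random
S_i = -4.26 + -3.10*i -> [-4.26, -7.36, -10.46, -13.56, -16.66]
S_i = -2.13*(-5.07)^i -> [-2.13, 10.8, -54.75, 277.59, -1407.38]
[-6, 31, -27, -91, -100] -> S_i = Random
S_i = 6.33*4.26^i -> [6.33, 26.97, 114.87, 489.36, 2084.69]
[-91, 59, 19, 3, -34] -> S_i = Random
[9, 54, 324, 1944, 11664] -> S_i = 9*6^i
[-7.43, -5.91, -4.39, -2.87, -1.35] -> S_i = -7.43 + 1.52*i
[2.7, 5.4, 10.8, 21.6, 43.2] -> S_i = 2.70*2.00^i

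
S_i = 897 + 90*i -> [897, 987, 1077, 1167, 1257]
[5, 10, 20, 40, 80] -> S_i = 5*2^i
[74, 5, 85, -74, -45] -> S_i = Random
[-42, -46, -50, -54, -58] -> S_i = -42 + -4*i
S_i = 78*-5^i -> [78, -390, 1950, -9750, 48750]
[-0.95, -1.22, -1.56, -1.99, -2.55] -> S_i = -0.95*1.28^i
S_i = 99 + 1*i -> [99, 100, 101, 102, 103]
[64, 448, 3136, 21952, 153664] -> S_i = 64*7^i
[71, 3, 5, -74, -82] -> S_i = Random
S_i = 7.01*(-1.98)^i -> [7.01, -13.88, 27.48, -54.41, 107.74]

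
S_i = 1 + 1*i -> [1, 2, 3, 4, 5]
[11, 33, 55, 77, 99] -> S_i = 11 + 22*i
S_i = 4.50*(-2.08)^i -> [4.5, -9.36, 19.47, -40.5, 84.23]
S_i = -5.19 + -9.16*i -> [-5.19, -14.35, -23.51, -32.67, -41.83]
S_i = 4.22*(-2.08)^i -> [4.22, -8.78, 18.26, -37.98, 78.99]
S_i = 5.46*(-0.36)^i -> [5.46, -1.97, 0.71, -0.25, 0.09]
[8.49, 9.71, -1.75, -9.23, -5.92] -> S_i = Random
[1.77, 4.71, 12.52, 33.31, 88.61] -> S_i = 1.77*2.66^i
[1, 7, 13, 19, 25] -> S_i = 1 + 6*i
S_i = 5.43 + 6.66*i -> [5.43, 12.09, 18.75, 25.41, 32.07]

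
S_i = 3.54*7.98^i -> [3.54, 28.25, 225.43, 1798.92, 14355.38]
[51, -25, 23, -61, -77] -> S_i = Random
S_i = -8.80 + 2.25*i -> [-8.8, -6.55, -4.3, -2.05, 0.2]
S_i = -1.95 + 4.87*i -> [-1.95, 2.92, 7.79, 12.66, 17.53]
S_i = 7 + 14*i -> [7, 21, 35, 49, 63]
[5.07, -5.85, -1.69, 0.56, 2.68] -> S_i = Random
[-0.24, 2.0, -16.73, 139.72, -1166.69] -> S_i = -0.24*(-8.35)^i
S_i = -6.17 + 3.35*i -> [-6.17, -2.82, 0.53, 3.88, 7.23]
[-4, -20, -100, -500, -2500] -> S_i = -4*5^i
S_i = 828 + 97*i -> [828, 925, 1022, 1119, 1216]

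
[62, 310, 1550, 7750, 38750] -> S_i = 62*5^i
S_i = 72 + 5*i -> [72, 77, 82, 87, 92]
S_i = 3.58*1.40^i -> [3.58, 5.01, 7.02, 9.82, 13.75]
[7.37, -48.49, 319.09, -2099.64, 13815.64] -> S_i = 7.37*(-6.58)^i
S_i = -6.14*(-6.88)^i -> [-6.14, 42.24, -290.63, 1999.56, -13756.95]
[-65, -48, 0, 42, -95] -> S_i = Random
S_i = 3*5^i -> [3, 15, 75, 375, 1875]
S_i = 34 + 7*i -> [34, 41, 48, 55, 62]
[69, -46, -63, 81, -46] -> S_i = Random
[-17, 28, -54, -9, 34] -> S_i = Random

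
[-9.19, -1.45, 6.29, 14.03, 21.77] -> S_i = -9.19 + 7.74*i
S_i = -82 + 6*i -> [-82, -76, -70, -64, -58]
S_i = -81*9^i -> [-81, -729, -6561, -59049, -531441]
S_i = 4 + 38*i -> [4, 42, 80, 118, 156]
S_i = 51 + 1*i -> [51, 52, 53, 54, 55]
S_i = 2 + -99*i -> [2, -97, -196, -295, -394]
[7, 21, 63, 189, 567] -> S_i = 7*3^i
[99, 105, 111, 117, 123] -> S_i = 99 + 6*i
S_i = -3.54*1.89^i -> [-3.54, -6.69, -12.65, -23.9, -45.17]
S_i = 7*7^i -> [7, 49, 343, 2401, 16807]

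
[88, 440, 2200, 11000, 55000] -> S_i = 88*5^i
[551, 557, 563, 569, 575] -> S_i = 551 + 6*i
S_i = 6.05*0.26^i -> [6.05, 1.57, 0.41, 0.11, 0.03]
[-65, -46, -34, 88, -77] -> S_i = Random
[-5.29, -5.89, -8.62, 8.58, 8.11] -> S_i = Random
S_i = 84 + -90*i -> [84, -6, -96, -186, -276]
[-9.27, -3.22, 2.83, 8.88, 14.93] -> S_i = -9.27 + 6.05*i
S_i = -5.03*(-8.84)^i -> [-5.03, 44.47, -393.07, 3474.76, -30716.88]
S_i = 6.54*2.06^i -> [6.54, 13.47, 27.75, 57.17, 117.77]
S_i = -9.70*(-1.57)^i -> [-9.7, 15.23, -23.91, 37.54, -58.93]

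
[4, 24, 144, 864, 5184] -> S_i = 4*6^i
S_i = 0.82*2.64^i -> [0.82, 2.16, 5.72, 15.09, 39.83]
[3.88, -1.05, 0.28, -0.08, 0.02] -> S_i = 3.88*(-0.27)^i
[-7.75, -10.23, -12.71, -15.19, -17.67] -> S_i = -7.75 + -2.48*i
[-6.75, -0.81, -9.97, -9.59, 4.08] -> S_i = Random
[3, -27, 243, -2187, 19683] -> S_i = 3*-9^i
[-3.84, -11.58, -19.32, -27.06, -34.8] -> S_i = -3.84 + -7.74*i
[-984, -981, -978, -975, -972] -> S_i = -984 + 3*i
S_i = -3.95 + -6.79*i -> [-3.95, -10.74, -17.53, -24.32, -31.11]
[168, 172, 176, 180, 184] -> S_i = 168 + 4*i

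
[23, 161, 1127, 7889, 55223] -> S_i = 23*7^i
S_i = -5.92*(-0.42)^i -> [-5.92, 2.49, -1.04, 0.44, -0.18]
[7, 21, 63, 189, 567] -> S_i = 7*3^i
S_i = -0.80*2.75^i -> [-0.8, -2.2, -6.05, -16.64, -45.75]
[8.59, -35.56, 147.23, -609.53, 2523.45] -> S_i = 8.59*(-4.14)^i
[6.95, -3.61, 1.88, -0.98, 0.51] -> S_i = 6.95*(-0.52)^i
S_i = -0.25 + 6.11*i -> [-0.25, 5.86, 11.97, 18.08, 24.19]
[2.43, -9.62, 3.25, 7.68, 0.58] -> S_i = Random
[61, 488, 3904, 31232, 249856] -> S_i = 61*8^i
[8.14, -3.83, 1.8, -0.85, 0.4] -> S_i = 8.14*(-0.47)^i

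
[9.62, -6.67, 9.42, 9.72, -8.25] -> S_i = Random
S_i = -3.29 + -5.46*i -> [-3.29, -8.75, -14.21, -19.67, -25.13]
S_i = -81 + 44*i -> [-81, -37, 7, 51, 95]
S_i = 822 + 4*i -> [822, 826, 830, 834, 838]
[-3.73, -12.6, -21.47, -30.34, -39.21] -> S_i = -3.73 + -8.87*i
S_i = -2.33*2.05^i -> [-2.33, -4.78, -9.79, -20.07, -41.15]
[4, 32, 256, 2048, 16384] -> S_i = 4*8^i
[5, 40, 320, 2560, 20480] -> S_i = 5*8^i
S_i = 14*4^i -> [14, 56, 224, 896, 3584]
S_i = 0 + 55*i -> [0, 55, 110, 165, 220]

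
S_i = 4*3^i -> [4, 12, 36, 108, 324]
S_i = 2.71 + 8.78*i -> [2.71, 11.49, 20.27, 29.05, 37.83]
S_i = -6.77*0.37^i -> [-6.77, -2.5, -0.93, -0.34, -0.13]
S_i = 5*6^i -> [5, 30, 180, 1080, 6480]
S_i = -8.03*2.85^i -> [-8.03, -22.89, -65.22, -185.89, -529.78]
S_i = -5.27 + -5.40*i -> [-5.27, -10.67, -16.07, -21.47, -26.87]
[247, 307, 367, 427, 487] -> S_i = 247 + 60*i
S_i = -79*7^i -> [-79, -553, -3871, -27097, -189679]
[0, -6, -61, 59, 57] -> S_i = Random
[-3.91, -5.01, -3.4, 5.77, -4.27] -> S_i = Random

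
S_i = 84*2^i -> [84, 168, 336, 672, 1344]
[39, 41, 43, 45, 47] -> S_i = 39 + 2*i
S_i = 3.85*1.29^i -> [3.85, 4.97, 6.41, 8.26, 10.66]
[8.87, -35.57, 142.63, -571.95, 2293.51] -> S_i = 8.87*(-4.01)^i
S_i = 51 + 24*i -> [51, 75, 99, 123, 147]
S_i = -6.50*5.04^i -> [-6.5, -32.76, -165.11, -832.16, -4194.07]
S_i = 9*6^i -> [9, 54, 324, 1944, 11664]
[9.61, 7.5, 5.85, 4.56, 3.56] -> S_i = 9.61*0.78^i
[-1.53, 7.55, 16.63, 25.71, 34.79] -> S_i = -1.53 + 9.08*i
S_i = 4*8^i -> [4, 32, 256, 2048, 16384]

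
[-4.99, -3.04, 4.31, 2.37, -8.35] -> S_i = Random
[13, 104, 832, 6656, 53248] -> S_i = 13*8^i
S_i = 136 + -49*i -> [136, 87, 38, -11, -60]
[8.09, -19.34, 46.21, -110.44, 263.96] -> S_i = 8.09*(-2.39)^i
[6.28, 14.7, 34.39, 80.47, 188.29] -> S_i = 6.28*2.34^i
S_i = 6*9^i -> [6, 54, 486, 4374, 39366]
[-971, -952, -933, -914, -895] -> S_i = -971 + 19*i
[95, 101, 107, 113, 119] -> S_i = 95 + 6*i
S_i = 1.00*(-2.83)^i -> [1.0, -2.83, 8.01, -22.67, 64.14]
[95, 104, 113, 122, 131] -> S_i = 95 + 9*i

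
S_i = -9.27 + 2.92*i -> [-9.27, -6.35, -3.43, -0.51, 2.41]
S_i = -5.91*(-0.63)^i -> [-5.91, 3.72, -2.35, 1.48, -0.93]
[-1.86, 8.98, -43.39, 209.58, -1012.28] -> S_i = -1.86*(-4.83)^i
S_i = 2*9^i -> [2, 18, 162, 1458, 13122]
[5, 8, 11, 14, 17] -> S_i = 5 + 3*i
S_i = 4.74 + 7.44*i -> [4.74, 12.18, 19.62, 27.06, 34.5]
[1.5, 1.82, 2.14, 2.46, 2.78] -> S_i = 1.50 + 0.32*i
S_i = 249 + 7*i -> [249, 256, 263, 270, 277]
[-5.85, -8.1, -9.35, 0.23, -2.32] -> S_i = Random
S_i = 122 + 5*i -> [122, 127, 132, 137, 142]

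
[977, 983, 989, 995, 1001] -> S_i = 977 + 6*i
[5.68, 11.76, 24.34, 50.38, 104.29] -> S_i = 5.68*2.07^i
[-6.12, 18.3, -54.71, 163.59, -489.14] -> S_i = -6.12*(-2.99)^i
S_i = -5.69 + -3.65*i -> [-5.69, -9.34, -12.99, -16.64, -20.29]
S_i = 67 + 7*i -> [67, 74, 81, 88, 95]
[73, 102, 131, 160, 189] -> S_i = 73 + 29*i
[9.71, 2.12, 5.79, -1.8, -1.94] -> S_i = Random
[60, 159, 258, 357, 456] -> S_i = 60 + 99*i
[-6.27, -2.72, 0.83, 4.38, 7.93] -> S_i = -6.27 + 3.55*i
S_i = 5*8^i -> [5, 40, 320, 2560, 20480]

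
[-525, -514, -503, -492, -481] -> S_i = -525 + 11*i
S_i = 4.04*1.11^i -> [4.04, 4.48, 4.98, 5.53, 6.13]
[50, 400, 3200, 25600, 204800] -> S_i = 50*8^i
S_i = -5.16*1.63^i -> [-5.16, -8.41, -13.71, -22.35, -36.43]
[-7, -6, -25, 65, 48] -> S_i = Random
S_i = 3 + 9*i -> [3, 12, 21, 30, 39]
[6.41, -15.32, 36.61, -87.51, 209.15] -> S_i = 6.41*(-2.39)^i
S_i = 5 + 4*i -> [5, 9, 13, 17, 21]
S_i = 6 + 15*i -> [6, 21, 36, 51, 66]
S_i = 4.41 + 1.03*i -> [4.41, 5.44, 6.47, 7.5, 8.53]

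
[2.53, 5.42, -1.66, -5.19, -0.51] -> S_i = Random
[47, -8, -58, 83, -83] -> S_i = Random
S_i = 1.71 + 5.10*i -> [1.71, 6.81, 11.91, 17.01, 22.11]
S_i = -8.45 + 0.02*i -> [-8.45, -8.43, -8.41, -8.39, -8.37]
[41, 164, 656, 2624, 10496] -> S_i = 41*4^i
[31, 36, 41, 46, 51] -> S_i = 31 + 5*i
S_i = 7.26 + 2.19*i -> [7.26, 9.45, 11.64, 13.83, 16.02]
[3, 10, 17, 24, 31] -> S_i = 3 + 7*i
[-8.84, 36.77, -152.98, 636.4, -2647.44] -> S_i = -8.84*(-4.16)^i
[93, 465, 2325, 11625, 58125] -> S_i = 93*5^i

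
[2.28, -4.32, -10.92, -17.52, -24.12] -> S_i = 2.28 + -6.60*i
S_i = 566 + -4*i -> [566, 562, 558, 554, 550]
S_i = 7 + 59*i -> [7, 66, 125, 184, 243]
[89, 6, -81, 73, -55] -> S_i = Random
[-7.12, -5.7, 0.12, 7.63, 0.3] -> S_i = Random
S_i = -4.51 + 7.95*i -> [-4.51, 3.44, 11.39, 19.34, 27.29]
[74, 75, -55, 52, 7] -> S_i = Random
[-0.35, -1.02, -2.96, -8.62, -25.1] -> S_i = -0.35*2.91^i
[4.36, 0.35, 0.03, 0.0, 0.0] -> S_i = 4.36*0.08^i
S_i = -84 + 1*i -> [-84, -83, -82, -81, -80]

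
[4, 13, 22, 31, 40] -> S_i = 4 + 9*i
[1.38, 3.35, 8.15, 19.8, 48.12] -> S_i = 1.38*2.43^i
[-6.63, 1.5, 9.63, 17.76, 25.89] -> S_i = -6.63 + 8.13*i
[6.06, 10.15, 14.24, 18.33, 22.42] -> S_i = 6.06 + 4.09*i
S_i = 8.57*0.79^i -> [8.57, 6.77, 5.35, 4.23, 3.34]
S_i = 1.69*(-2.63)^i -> [1.69, -4.44, 11.69, -30.74, 80.86]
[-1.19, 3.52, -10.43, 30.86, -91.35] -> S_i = -1.19*(-2.96)^i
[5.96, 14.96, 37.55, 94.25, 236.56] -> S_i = 5.96*2.51^i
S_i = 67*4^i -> [67, 268, 1072, 4288, 17152]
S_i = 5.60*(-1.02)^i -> [5.6, -5.71, 5.83, -5.94, 6.06]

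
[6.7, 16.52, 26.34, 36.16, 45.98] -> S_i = 6.70 + 9.82*i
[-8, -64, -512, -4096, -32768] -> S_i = -8*8^i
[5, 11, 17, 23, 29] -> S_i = 5 + 6*i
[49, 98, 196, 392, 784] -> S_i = 49*2^i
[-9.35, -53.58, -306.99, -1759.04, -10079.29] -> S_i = -9.35*5.73^i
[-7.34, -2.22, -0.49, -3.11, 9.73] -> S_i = Random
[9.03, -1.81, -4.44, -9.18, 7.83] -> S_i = Random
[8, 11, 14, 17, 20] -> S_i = 8 + 3*i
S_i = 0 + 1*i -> [0, 1, 2, 3, 4]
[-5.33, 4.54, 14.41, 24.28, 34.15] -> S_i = -5.33 + 9.87*i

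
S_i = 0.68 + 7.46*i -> [0.68, 8.14, 15.6, 23.06, 30.52]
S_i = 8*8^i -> [8, 64, 512, 4096, 32768]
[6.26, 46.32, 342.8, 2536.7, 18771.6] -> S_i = 6.26*7.40^i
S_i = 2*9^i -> [2, 18, 162, 1458, 13122]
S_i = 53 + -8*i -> [53, 45, 37, 29, 21]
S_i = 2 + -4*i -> [2, -2, -6, -10, -14]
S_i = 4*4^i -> [4, 16, 64, 256, 1024]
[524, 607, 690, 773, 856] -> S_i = 524 + 83*i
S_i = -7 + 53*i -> [-7, 46, 99, 152, 205]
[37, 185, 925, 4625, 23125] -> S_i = 37*5^i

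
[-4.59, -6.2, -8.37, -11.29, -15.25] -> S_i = -4.59*1.35^i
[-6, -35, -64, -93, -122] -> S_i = -6 + -29*i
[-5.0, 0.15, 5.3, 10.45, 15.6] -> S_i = -5.00 + 5.15*i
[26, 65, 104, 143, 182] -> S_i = 26 + 39*i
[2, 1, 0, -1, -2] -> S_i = 2 + -1*i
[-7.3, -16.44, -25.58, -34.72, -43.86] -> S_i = -7.30 + -9.14*i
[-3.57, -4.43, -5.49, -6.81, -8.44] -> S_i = -3.57*1.24^i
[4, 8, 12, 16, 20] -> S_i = 4 + 4*i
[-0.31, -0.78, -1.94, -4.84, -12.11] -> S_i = -0.31*2.50^i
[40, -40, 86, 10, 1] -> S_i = Random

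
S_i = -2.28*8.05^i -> [-2.28, -18.35, -147.75, -1189.39, -9574.55]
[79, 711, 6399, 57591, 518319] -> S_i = 79*9^i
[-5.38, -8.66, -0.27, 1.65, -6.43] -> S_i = Random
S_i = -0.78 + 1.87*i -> [-0.78, 1.09, 2.96, 4.83, 6.7]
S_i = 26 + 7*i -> [26, 33, 40, 47, 54]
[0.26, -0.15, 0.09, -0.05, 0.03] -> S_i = 0.26*(-0.58)^i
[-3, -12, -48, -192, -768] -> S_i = -3*4^i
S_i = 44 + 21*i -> [44, 65, 86, 107, 128]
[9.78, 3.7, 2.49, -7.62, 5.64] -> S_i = Random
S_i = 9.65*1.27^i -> [9.65, 12.26, 15.56, 19.77, 25.1]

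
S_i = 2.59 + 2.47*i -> [2.59, 5.06, 7.53, 10.0, 12.47]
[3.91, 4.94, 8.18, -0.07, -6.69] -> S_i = Random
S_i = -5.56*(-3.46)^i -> [-5.56, 19.24, -66.56, 230.3, -796.85]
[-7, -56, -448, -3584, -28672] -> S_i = -7*8^i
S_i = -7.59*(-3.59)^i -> [-7.59, 27.25, -97.82, 351.18, -1260.72]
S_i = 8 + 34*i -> [8, 42, 76, 110, 144]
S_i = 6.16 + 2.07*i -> [6.16, 8.23, 10.3, 12.37, 14.44]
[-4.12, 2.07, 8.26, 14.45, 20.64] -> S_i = -4.12 + 6.19*i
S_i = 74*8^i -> [74, 592, 4736, 37888, 303104]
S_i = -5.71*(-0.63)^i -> [-5.71, 3.6, -2.27, 1.43, -0.9]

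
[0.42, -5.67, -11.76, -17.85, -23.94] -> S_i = 0.42 + -6.09*i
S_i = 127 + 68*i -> [127, 195, 263, 331, 399]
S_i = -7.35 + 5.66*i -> [-7.35, -1.69, 3.97, 9.63, 15.29]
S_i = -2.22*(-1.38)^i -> [-2.22, 3.06, -4.23, 5.83, -8.05]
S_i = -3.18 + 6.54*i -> [-3.18, 3.36, 9.9, 16.44, 22.98]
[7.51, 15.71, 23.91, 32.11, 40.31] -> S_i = 7.51 + 8.20*i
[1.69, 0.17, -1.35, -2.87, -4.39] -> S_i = 1.69 + -1.52*i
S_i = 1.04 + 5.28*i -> [1.04, 6.32, 11.6, 16.88, 22.16]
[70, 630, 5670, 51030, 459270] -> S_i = 70*9^i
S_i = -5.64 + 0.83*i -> [-5.64, -4.81, -3.98, -3.15, -2.32]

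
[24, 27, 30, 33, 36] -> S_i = 24 + 3*i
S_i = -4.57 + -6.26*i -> [-4.57, -10.83, -17.09, -23.35, -29.61]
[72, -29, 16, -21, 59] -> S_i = Random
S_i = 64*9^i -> [64, 576, 5184, 46656, 419904]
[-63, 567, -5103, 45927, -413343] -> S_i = -63*-9^i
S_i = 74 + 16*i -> [74, 90, 106, 122, 138]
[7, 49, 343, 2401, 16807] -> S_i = 7*7^i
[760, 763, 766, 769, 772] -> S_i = 760 + 3*i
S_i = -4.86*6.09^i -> [-4.86, -29.6, -180.25, -1097.71, -6685.06]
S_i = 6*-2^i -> [6, -12, 24, -48, 96]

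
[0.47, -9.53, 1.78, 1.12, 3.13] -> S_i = Random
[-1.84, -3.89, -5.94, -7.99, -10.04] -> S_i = -1.84 + -2.05*i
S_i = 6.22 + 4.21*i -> [6.22, 10.43, 14.64, 18.85, 23.06]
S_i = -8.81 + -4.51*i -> [-8.81, -13.32, -17.83, -22.34, -26.85]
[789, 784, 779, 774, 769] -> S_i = 789 + -5*i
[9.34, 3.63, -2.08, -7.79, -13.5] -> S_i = 9.34 + -5.71*i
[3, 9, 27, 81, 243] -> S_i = 3*3^i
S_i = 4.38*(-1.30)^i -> [4.38, -5.69, 7.4, -9.62, 12.51]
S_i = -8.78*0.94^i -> [-8.78, -8.25, -7.76, -7.29, -6.85]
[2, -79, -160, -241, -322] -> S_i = 2 + -81*i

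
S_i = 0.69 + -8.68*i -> [0.69, -7.99, -16.67, -25.35, -34.03]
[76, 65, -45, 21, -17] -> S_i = Random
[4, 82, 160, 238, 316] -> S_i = 4 + 78*i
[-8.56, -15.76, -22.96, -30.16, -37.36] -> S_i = -8.56 + -7.20*i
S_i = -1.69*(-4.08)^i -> [-1.69, 6.9, -28.13, 114.78, -468.3]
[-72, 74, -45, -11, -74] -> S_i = Random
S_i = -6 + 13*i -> [-6, 7, 20, 33, 46]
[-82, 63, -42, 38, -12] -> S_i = Random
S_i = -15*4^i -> [-15, -60, -240, -960, -3840]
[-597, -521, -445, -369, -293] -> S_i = -597 + 76*i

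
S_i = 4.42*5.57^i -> [4.42, 24.62, 137.13, 763.81, 4254.45]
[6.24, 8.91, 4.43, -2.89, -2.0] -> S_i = Random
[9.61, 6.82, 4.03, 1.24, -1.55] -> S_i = 9.61 + -2.79*i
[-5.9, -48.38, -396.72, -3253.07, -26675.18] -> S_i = -5.90*8.20^i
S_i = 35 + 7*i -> [35, 42, 49, 56, 63]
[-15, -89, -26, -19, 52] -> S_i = Random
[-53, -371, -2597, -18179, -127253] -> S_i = -53*7^i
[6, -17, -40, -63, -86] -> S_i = 6 + -23*i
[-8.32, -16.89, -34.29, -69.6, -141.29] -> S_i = -8.32*2.03^i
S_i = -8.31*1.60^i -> [-8.31, -13.3, -21.27, -34.04, -54.46]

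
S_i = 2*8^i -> [2, 16, 128, 1024, 8192]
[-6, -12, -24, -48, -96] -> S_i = -6*2^i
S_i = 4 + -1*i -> [4, 3, 2, 1, 0]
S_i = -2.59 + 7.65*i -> [-2.59, 5.06, 12.71, 20.36, 28.01]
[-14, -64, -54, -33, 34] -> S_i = Random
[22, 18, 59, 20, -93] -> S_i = Random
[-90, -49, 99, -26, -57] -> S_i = Random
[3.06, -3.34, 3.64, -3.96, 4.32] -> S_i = 3.06*(-1.09)^i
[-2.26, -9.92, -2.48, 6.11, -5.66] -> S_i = Random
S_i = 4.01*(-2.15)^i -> [4.01, -8.62, 18.54, -39.85, 85.68]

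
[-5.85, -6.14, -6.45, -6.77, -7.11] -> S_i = -5.85*1.05^i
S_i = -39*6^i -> [-39, -234, -1404, -8424, -50544]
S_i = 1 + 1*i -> [1, 2, 3, 4, 5]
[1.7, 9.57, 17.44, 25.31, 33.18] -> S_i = 1.70 + 7.87*i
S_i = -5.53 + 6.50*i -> [-5.53, 0.97, 7.47, 13.97, 20.47]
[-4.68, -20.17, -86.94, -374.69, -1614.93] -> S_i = -4.68*4.31^i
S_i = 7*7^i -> [7, 49, 343, 2401, 16807]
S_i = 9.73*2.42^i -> [9.73, 23.55, 56.98, 137.9, 333.71]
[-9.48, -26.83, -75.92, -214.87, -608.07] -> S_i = -9.48*2.83^i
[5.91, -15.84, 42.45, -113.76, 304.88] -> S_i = 5.91*(-2.68)^i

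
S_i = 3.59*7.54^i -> [3.59, 27.07, 204.1, 1538.89, 11603.25]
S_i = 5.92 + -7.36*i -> [5.92, -1.44, -8.8, -16.16, -23.52]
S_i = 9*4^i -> [9, 36, 144, 576, 2304]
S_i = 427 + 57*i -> [427, 484, 541, 598, 655]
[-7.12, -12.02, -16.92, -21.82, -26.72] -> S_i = -7.12 + -4.90*i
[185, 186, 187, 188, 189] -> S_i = 185 + 1*i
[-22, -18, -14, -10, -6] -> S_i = -22 + 4*i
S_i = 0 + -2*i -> [0, -2, -4, -6, -8]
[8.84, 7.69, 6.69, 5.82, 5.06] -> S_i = 8.84*0.87^i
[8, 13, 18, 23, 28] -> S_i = 8 + 5*i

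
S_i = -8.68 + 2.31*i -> [-8.68, -6.37, -4.06, -1.75, 0.56]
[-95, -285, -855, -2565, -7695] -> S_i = -95*3^i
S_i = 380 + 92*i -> [380, 472, 564, 656, 748]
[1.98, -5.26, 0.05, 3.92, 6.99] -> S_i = Random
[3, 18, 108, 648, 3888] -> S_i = 3*6^i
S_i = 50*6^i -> [50, 300, 1800, 10800, 64800]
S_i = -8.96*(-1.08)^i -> [-8.96, 9.68, -10.45, 11.29, -12.19]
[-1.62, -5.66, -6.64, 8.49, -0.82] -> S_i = Random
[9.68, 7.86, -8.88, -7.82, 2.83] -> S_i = Random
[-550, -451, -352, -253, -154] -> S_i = -550 + 99*i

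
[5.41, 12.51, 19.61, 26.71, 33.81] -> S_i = 5.41 + 7.10*i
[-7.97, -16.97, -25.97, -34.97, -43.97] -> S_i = -7.97 + -9.00*i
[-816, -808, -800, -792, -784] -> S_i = -816 + 8*i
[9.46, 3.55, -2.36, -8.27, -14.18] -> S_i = 9.46 + -5.91*i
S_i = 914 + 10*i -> [914, 924, 934, 944, 954]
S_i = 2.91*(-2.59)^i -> [2.91, -7.54, 19.52, -50.56, 130.95]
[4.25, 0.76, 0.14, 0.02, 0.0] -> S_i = 4.25*0.18^i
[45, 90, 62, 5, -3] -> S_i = Random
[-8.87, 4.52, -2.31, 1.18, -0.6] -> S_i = -8.87*(-0.51)^i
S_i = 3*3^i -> [3, 9, 27, 81, 243]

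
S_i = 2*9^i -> [2, 18, 162, 1458, 13122]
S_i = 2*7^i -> [2, 14, 98, 686, 4802]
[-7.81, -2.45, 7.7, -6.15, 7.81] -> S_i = Random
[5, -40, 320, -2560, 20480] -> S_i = 5*-8^i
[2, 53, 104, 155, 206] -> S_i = 2 + 51*i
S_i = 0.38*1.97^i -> [0.38, 0.75, 1.47, 2.91, 5.72]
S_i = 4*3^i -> [4, 12, 36, 108, 324]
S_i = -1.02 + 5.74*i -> [-1.02, 4.72, 10.46, 16.2, 21.94]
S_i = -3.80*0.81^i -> [-3.8, -3.08, -2.49, -2.02, -1.64]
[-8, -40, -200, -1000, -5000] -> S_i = -8*5^i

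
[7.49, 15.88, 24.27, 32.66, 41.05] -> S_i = 7.49 + 8.39*i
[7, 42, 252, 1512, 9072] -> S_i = 7*6^i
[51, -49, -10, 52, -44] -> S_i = Random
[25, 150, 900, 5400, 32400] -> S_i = 25*6^i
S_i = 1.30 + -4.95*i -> [1.3, -3.65, -8.6, -13.55, -18.5]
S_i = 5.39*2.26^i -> [5.39, 12.18, 27.53, 62.22, 140.61]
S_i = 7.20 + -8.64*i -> [7.2, -1.44, -10.08, -18.72, -27.36]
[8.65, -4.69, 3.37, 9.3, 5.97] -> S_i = Random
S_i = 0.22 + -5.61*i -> [0.22, -5.39, -11.0, -16.61, -22.22]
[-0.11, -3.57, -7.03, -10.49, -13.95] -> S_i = -0.11 + -3.46*i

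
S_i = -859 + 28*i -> [-859, -831, -803, -775, -747]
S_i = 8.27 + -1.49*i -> [8.27, 6.78, 5.29, 3.8, 2.31]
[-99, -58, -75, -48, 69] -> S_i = Random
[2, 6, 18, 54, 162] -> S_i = 2*3^i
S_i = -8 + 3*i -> [-8, -5, -2, 1, 4]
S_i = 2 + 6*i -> [2, 8, 14, 20, 26]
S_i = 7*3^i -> [7, 21, 63, 189, 567]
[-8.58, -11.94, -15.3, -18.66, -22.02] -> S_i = -8.58 + -3.36*i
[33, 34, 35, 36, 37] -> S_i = 33 + 1*i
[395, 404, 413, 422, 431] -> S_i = 395 + 9*i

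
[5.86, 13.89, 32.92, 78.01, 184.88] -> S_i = 5.86*2.37^i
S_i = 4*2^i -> [4, 8, 16, 32, 64]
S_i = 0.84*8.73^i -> [0.84, 7.33, 64.02, 558.88, 4879.06]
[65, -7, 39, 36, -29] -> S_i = Random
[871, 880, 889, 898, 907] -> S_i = 871 + 9*i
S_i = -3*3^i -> [-3, -9, -27, -81, -243]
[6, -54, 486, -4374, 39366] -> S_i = 6*-9^i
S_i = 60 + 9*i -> [60, 69, 78, 87, 96]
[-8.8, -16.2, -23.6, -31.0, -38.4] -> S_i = -8.80 + -7.40*i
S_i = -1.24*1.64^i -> [-1.24, -2.03, -3.34, -5.47, -8.97]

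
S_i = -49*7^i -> [-49, -343, -2401, -16807, -117649]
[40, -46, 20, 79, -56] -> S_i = Random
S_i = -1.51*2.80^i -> [-1.51, -4.23, -11.84, -33.15, -92.81]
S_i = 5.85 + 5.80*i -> [5.85, 11.65, 17.45, 23.25, 29.05]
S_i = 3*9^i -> [3, 27, 243, 2187, 19683]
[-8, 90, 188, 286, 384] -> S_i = -8 + 98*i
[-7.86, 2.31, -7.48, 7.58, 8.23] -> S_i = Random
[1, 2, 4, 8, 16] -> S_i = 1*2^i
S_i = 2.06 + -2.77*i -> [2.06, -0.71, -3.48, -6.25, -9.02]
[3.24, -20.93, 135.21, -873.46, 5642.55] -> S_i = 3.24*(-6.46)^i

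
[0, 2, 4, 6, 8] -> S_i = 0 + 2*i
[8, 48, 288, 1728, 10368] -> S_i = 8*6^i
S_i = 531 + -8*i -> [531, 523, 515, 507, 499]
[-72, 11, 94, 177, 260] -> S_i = -72 + 83*i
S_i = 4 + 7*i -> [4, 11, 18, 25, 32]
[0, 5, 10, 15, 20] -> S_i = 0 + 5*i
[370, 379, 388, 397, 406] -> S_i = 370 + 9*i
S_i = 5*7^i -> [5, 35, 245, 1715, 12005]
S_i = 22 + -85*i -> [22, -63, -148, -233, -318]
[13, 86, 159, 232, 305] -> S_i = 13 + 73*i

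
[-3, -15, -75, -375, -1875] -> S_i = -3*5^i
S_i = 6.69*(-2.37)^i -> [6.69, -15.86, 37.58, -89.06, 211.07]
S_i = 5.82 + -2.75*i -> [5.82, 3.07, 0.32, -2.43, -5.18]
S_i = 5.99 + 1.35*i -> [5.99, 7.34, 8.69, 10.04, 11.39]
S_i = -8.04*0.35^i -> [-8.04, -2.81, -0.98, -0.34, -0.12]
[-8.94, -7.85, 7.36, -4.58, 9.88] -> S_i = Random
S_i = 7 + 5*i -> [7, 12, 17, 22, 27]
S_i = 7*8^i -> [7, 56, 448, 3584, 28672]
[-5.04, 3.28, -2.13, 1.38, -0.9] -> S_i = -5.04*(-0.65)^i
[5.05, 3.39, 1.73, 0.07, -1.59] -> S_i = 5.05 + -1.66*i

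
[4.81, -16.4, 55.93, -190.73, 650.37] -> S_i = 4.81*(-3.41)^i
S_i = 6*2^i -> [6, 12, 24, 48, 96]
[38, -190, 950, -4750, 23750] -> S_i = 38*-5^i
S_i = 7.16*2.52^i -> [7.16, 18.04, 45.47, 114.58, 288.75]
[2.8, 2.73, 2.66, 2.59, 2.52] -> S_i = 2.80 + -0.07*i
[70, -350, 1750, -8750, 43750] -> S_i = 70*-5^i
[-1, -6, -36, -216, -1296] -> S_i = -1*6^i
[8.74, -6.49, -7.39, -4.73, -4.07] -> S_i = Random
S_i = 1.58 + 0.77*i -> [1.58, 2.35, 3.12, 3.89, 4.66]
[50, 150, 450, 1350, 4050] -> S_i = 50*3^i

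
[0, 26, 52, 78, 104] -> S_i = 0 + 26*i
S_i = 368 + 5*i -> [368, 373, 378, 383, 388]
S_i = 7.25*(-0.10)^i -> [7.25, -0.73, 0.07, -0.01, 0.0]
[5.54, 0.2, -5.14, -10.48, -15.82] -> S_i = 5.54 + -5.34*i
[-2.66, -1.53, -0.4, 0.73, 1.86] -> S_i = -2.66 + 1.13*i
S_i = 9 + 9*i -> [9, 18, 27, 36, 45]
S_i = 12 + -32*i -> [12, -20, -52, -84, -116]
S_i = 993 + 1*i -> [993, 994, 995, 996, 997]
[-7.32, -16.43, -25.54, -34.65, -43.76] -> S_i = -7.32 + -9.11*i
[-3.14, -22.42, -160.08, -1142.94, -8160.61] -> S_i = -3.14*7.14^i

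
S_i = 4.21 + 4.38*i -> [4.21, 8.59, 12.97, 17.35, 21.73]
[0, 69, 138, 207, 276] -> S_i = 0 + 69*i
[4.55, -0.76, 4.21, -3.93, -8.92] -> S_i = Random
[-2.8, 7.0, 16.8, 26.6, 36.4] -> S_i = -2.80 + 9.80*i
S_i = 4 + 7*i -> [4, 11, 18, 25, 32]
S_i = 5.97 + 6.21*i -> [5.97, 12.18, 18.39, 24.6, 30.81]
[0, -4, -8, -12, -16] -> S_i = 0 + -4*i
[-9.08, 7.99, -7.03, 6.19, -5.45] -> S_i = -9.08*(-0.88)^i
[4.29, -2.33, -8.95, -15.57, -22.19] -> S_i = 4.29 + -6.62*i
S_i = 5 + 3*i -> [5, 8, 11, 14, 17]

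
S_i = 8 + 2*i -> [8, 10, 12, 14, 16]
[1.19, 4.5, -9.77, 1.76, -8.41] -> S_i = Random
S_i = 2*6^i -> [2, 12, 72, 432, 2592]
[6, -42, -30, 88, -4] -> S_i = Random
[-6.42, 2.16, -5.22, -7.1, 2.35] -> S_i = Random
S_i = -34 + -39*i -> [-34, -73, -112, -151, -190]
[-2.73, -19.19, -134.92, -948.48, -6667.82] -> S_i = -2.73*7.03^i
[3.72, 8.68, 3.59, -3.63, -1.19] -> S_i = Random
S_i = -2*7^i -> [-2, -14, -98, -686, -4802]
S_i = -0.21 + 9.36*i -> [-0.21, 9.15, 18.51, 27.87, 37.23]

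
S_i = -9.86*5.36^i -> [-9.86, -52.85, -283.27, -1518.35, -8138.34]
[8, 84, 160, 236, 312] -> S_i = 8 + 76*i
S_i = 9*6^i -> [9, 54, 324, 1944, 11664]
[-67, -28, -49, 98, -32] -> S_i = Random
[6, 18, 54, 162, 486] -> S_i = 6*3^i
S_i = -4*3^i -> [-4, -12, -36, -108, -324]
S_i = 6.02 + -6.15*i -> [6.02, -0.13, -6.28, -12.43, -18.58]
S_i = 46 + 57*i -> [46, 103, 160, 217, 274]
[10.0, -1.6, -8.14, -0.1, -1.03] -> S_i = Random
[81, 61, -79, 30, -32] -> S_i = Random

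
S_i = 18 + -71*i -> [18, -53, -124, -195, -266]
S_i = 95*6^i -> [95, 570, 3420, 20520, 123120]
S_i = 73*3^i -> [73, 219, 657, 1971, 5913]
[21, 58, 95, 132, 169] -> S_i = 21 + 37*i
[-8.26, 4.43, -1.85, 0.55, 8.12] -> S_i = Random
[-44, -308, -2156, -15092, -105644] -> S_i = -44*7^i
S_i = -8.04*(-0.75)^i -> [-8.04, 6.03, -4.52, 3.39, -2.54]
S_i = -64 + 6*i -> [-64, -58, -52, -46, -40]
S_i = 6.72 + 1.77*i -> [6.72, 8.49, 10.26, 12.03, 13.8]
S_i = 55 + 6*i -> [55, 61, 67, 73, 79]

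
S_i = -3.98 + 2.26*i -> [-3.98, -1.72, 0.54, 2.8, 5.06]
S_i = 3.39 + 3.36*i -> [3.39, 6.75, 10.11, 13.47, 16.83]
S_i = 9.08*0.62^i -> [9.08, 5.63, 3.49, 2.16, 1.34]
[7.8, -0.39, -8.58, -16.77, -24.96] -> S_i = 7.80 + -8.19*i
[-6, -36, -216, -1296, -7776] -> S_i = -6*6^i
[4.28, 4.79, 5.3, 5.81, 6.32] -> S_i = 4.28 + 0.51*i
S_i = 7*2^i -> [7, 14, 28, 56, 112]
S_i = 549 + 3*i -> [549, 552, 555, 558, 561]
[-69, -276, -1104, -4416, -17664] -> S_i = -69*4^i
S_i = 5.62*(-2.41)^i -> [5.62, -13.54, 32.64, -78.67, 189.59]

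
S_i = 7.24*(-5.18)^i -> [7.24, -37.5, 194.27, -1006.3, 5212.64]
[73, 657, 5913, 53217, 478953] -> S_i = 73*9^i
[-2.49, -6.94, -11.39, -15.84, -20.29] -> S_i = -2.49 + -4.45*i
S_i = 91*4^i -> [91, 364, 1456, 5824, 23296]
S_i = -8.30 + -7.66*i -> [-8.3, -15.96, -23.62, -31.28, -38.94]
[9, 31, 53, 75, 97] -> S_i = 9 + 22*i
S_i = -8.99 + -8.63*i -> [-8.99, -17.62, -26.25, -34.88, -43.51]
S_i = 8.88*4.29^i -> [8.88, 38.1, 163.43, 701.11, 3007.75]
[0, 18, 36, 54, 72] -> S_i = 0 + 18*i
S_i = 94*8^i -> [94, 752, 6016, 48128, 385024]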